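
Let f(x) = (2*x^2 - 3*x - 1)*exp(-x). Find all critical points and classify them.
f'(x) = (-2*x^2 + 7*x - 2)*exp(-x)

Solve f'(x) = 0:
  f'(x) = (-2*x^2 + 7*x - 2)·exp(-x) and exp(-x) > 0 for every x, so f'(x) = 0 ⇔ -2*x^2 + 7*x - 2 = 0.
  2*x^2 - 7*x + 2 = 0 has no rational roots; quadratic formula: x = (7 ± √33)/4.
  ⇒ x = 7/4 - sqrt(33)/4 ≈ 0.3139, sqrt(33)/4 + 7/4 ≈ 3.1861

f''(x) = (2*x^2 - 11*x + 9)*exp(-x)
Second-derivative test at each critical point:
  f''(0.3139) = 4.1971 > 0 → local minimum
  f''(3.1861) = -0.2374 < 0 → local maximum

Critical points: x = 7/4 - sqrt(33)/4 ≈ 0.3139 (local minimum); x = sqrt(33)/4 + 7/4 ≈ 3.1861 (local maximum)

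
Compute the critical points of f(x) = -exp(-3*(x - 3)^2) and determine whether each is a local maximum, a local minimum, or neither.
f'(x) = 6*(x - 3)*exp(-3*(x - 3)^2)

Solve f'(x) = 0:
  f'(x) = (6*x - 18)·exp(-3*(x - 3)^2) and exp(-3*(x - 3)^2) > 0 for every x, so f'(x) = 0 ⇔ 6*x - 18 = 0.
  Factor: 6*x - 18 = 6*(x - 3) = 0.
  ⇒ x = 3

f''(x) = 6*(1 - 6*(x - 3)^2)*exp(-3*(x - 3)^2)
Second-derivative test at each critical point:
  f''(3) = 6 > 0 → local minimum

Critical points: x = 3 (local minimum)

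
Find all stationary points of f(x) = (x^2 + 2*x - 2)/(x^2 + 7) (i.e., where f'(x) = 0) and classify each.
f'(x) = 2*(-x^2 + 9*x + 7)/(x^4 + 14*x^2 + 49)

Solve f'(x) = 0:
  f'(x) = -2*(x^2 - 9*x - 7)/(x^2 + 7)^2; the denominator is positive wherever f is defined, so f'(x) = 0 ⇔ -2*x^2 + 18*x + 14 = 0.
  Factor: -2*x^2 + 18*x + 14 = -2*(x^2 - 9*x - 7); x^2 - 9*x - 7 = 0 has no rational roots; quadratic formula: x = (9 ± √109)/2.
  ⇒ x = 9/2 - sqrt(109)/2 ≈ -0.7202, 9/2 + sqrt(109)/2 ≈ 9.7202

f''(x) = 2*(2*x^3 - 27*x^2 - 42*x + 63)/(x^6 + 21*x^4 + 147*x^2 + 343)
Second-derivative test at each critical point:
  f''(-0.7202) = 0.3694 > 0 → local minimum
  f''(9.7202) = -0.0020 < 0 → local maximum

Critical points: x = 9/2 - sqrt(109)/2 ≈ -0.7202 (local minimum); x = 9/2 + sqrt(109)/2 ≈ 9.7202 (local maximum)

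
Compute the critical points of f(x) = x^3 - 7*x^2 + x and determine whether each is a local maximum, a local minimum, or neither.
f'(x) = 3*x^2 - 14*x + 1

Solve f'(x) = 0:
  3*x^2 - 14*x + 1 = 0 has no rational roots; quadratic formula: x = (14 ± √184)/6.
  ⇒ x = 7/3 - sqrt(46)/3 ≈ 0.0726, sqrt(46)/3 + 7/3 ≈ 4.5941

f''(x) = 6*x - 14
Second-derivative test at each critical point:
  f''(0.0726) = -13.5647 < 0 → local maximum
  f''(4.5941) = 13.5647 > 0 → local minimum

Critical points: x = 7/3 - sqrt(46)/3 ≈ 0.0726 (local maximum); x = sqrt(46)/3 + 7/3 ≈ 4.5941 (local minimum)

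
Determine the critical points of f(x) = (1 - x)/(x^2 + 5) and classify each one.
f'(x) = (-x^2 + 2*x*(x - 1) - 5)/(x^2 + 5)^2

Solve f'(x) = 0:
  f'(x) = (x^2 - 2*x - 5)/(x^2 + 5)^2; the denominator is positive wherever f is defined, so f'(x) = 0 ⇔ x^2 - 2*x - 5 = 0.
  x^2 - 2*x - 5 = 0 has no rational roots; quadratic formula: x = (2 ± √24)/2.
  ⇒ x = 1 - sqrt(6) ≈ -1.4495, 1 + sqrt(6) ≈ 3.4495

f''(x) = 2*(4*x^2*(1 - x) + (3*x - 1)*(x^2 + 5))/(x^2 + 5)^3
Second-derivative test at each critical point:
  f''(-1.4495) = -0.0972 < 0 → local maximum
  f''(3.4495) = 0.0172 > 0 → local minimum

Critical points: x = 1 - sqrt(6) ≈ -1.4495 (local maximum); x = 1 + sqrt(6) ≈ 3.4495 (local minimum)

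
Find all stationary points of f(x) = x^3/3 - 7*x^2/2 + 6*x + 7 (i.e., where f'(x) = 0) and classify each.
f'(x) = x^2 - 7*x + 6

Solve f'(x) = 0:
  Factor: x^2 - 7*x + 6 = (x - 6)*(x - 1) = 0.
  ⇒ x = 1, 6

f''(x) = 2*x - 7
Second-derivative test at each critical point:
  f''(1) = -5 < 0 → local maximum
  f''(6) = 5 > 0 → local minimum

Critical points: x = 1 (local maximum); x = 6 (local minimum)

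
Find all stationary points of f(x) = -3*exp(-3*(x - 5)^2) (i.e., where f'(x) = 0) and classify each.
f'(x) = 18*(x - 5)*exp(-3*(x - 5)^2)

Solve f'(x) = 0:
  f'(x) = (18*x - 90)·exp(-3*(x - 5)^2) and exp(-3*(x - 5)^2) > 0 for every x, so f'(x) = 0 ⇔ 18*x - 90 = 0.
  Factor: 18*x - 90 = 18*(x - 5) = 0.
  ⇒ x = 5

f''(x) = 18*(1 - 6*(x - 5)^2)*exp(-3*(x - 5)^2)
Second-derivative test at each critical point:
  f''(5) = 18 > 0 → local minimum

Critical points: x = 5 (local minimum)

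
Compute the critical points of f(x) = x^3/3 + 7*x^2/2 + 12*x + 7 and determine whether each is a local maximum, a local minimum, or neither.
f'(x) = x^2 + 7*x + 12

Solve f'(x) = 0:
  Factor: x^2 + 7*x + 12 = (x + 3)*(x + 4) = 0.
  ⇒ x = -4, -3

f''(x) = 2*x + 7
Second-derivative test at each critical point:
  f''(-4) = -1 < 0 → local maximum
  f''(-3) = 1 > 0 → local minimum

Critical points: x = -4 (local maximum); x = -3 (local minimum)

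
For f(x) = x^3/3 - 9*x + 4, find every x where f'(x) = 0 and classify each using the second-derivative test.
f'(x) = x^2 - 9

Solve f'(x) = 0:
  Factor: x^2 - 9 = (x - 3)*(x + 3) = 0.
  ⇒ x = -3, 3

f''(x) = 2*x
Second-derivative test at each critical point:
  f''(-3) = -6 < 0 → local maximum
  f''(3) = 6 > 0 → local minimum

Critical points: x = -3 (local maximum); x = 3 (local minimum)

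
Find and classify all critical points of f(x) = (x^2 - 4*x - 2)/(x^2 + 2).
f'(x) = 4*(x^2 + 2*x - 2)/(x^4 + 4*x^2 + 4)

Solve f'(x) = 0:
  f'(x) = 4*(x^2 + 2*x - 2)/(x^2 + 2)^2; the denominator is positive wherever f is defined, so f'(x) = 0 ⇔ 4*x^2 + 8*x - 8 = 0.
  Factor: 4*x^2 + 8*x - 8 = 4*(x^2 + 2*x - 2); x^2 + 2*x - 2 = 0 has no rational roots; quadratic formula: x = (-2 ± √12)/2.
  ⇒ x = -sqrt(3) - 1 ≈ -2.7321, -1 + sqrt(3) ≈ 0.7321

f''(x) = 8*(-x^3 - 3*x^2 + 6*x + 2)/(x^6 + 6*x^4 + 12*x^2 + 8)
Second-derivative test at each critical point:
  f''(-2.7321) = -0.1547 < 0 → local maximum
  f''(0.7321) = 2.1547 > 0 → local minimum

Critical points: x = -sqrt(3) - 1 ≈ -2.7321 (local maximum); x = -1 + sqrt(3) ≈ 0.7321 (local minimum)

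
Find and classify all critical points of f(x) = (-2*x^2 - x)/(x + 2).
f'(x) = 2*(-x^2 - 4*x - 1)/(x^2 + 4*x + 4)

Solve f'(x) = 0:
  f'(x) = -2*(x^2 + 4*x + 1)/(x + 2)^2; the denominator is positive wherever f is defined, so f'(x) = 0 ⇔ -2*x^2 - 8*x - 2 = 0.
  Factor: -2*x^2 - 8*x - 2 = -2*(x^2 + 4*x + 1); x^2 + 4*x + 1 = 0 has no rational roots; quadratic formula: x = (-4 ± √12)/2.
  ⇒ x = -2 - sqrt(3) ≈ -3.7321, -2 + sqrt(3) ≈ -0.2679

f''(x) = -12/(x^3 + 6*x^2 + 12*x + 8)
Second-derivative test at each critical point:
  f''(-3.7321) = 2.3094 > 0 → local minimum
  f''(-0.2679) = -2.3094 < 0 → local maximum

Critical points: x = -2 - sqrt(3) ≈ -3.7321 (local minimum); x = -2 + sqrt(3) ≈ -0.2679 (local maximum)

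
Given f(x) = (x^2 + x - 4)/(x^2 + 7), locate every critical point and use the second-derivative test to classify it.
f'(x) = (-x^2 + 22*x + 7)/(x^4 + 14*x^2 + 49)

Solve f'(x) = 0:
  f'(x) = -(x^2 - 22*x - 7)/(x^2 + 7)^2; the denominator is positive wherever f is defined, so f'(x) = 0 ⇔ -x^2 + 22*x + 7 = 0.
  x^2 - 22*x - 7 = 0 has no rational roots; quadratic formula: x = (22 ± √512)/2.
  ⇒ x = 11 - 8*sqrt(2) ≈ -0.3137, 11 + 8*sqrt(2) ≈ 22.3137

f''(x) = 2*(x^3 - 33*x^2 - 21*x + 77)/(x^6 + 21*x^4 + 147*x^2 + 343)
Second-derivative test at each critical point:
  f''(-0.3137) = 0.4491 > 0 → local minimum
  f''(22.3137) = -8.876e-05 < 0 → local maximum

Critical points: x = 11 - 8*sqrt(2) ≈ -0.3137 (local minimum); x = 11 + 8*sqrt(2) ≈ 22.3137 (local maximum)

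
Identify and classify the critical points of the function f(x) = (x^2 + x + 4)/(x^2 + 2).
f'(x) = (-x^2 - 4*x + 2)/(x^4 + 4*x^2 + 4)

Solve f'(x) = 0:
  f'(x) = -(x^2 + 4*x - 2)/(x^2 + 2)^2; the denominator is positive wherever f is defined, so f'(x) = 0 ⇔ -x^2 - 4*x + 2 = 0.
  x^2 + 4*x - 2 = 0 has no rational roots; quadratic formula: x = (-4 ± √24)/2.
  ⇒ x = -sqrt(6) - 2 ≈ -4.4495, -2 + sqrt(6) ≈ 0.4495

f''(x) = 2*(x^3 + 6*x^2 - 6*x - 4)/(x^6 + 6*x^4 + 12*x^2 + 8)
Second-derivative test at each critical point:
  f''(-4.4495) = 0.0103 > 0 → local minimum
  f''(0.4495) = -1.0103 < 0 → local maximum

Critical points: x = -sqrt(6) - 2 ≈ -4.4495 (local minimum); x = -2 + sqrt(6) ≈ 0.4495 (local maximum)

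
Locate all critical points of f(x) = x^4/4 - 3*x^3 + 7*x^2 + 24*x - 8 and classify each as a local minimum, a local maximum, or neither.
f'(x) = x^3 - 9*x^2 + 14*x + 24

Solve f'(x) = 0:
  Factor: x^3 - 9*x^2 + 14*x + 24 = (x - 6)*(x - 4)*(x + 1) = 0.
  ⇒ x = -1, 4, 6

f''(x) = 3*x^2 - 18*x + 14
Second-derivative test at each critical point:
  f''(-1) = 35 > 0 → local minimum
  f''(4) = -10 < 0 → local maximum
  f''(6) = 14 > 0 → local minimum

Critical points: x = -1 (local minimum); x = 4 (local maximum); x = 6 (local minimum)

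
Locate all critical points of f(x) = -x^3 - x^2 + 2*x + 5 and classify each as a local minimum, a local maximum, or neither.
f'(x) = -3*x^2 - 2*x + 2

Solve f'(x) = 0:
  3*x^2 + 2*x - 2 = 0 has no rational roots; quadratic formula: x = (-2 ± √28)/6.
  ⇒ x = -sqrt(7)/3 - 1/3 ≈ -1.2153, -1/3 + sqrt(7)/3 ≈ 0.5486

f''(x) = -6*x - 2
Second-derivative test at each critical point:
  f''(-1.2153) = 5.2915 > 0 → local minimum
  f''(0.5486) = -5.2915 < 0 → local maximum

Critical points: x = -sqrt(7)/3 - 1/3 ≈ -1.2153 (local minimum); x = -1/3 + sqrt(7)/3 ≈ 0.5486 (local maximum)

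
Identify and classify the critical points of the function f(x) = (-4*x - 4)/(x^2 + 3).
f'(x) = 4*(-x^2 + 2*x*(x + 1) - 3)/(x^2 + 3)^2

Solve f'(x) = 0:
  f'(x) = 4*(x - 1)*(x + 3)/(x^2 + 3)^2; the denominator is positive wherever f is defined, so f'(x) = 0 ⇔ 4*x^2 + 8*x - 12 = 0.
  Factor: 4*x^2 + 8*x - 12 = 4*(x - 1)*(x + 3) = 0.
  ⇒ x = -3, 1

f''(x) = 8*(-4*x^2*(x + 1) + (3*x + 1)*(x^2 + 3))/(x^2 + 3)^3
Second-derivative test at each critical point:
  f''(-3) = -1/9 < 0 → local maximum
  f''(1) = 1 > 0 → local minimum

Critical points: x = -3 (local maximum); x = 1 (local minimum)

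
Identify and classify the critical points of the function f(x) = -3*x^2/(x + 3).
f'(x) = 3*x*(-x - 6)/(x + 3)^2

Solve f'(x) = 0:
  f'(x) = -3*x*(x + 6)/(x + 3)^2; the denominator is positive wherever f is defined, so f'(x) = 0 ⇔ -3*x^2 - 18*x = 0.
  Factor: -3*x^2 - 18*x = -3*x*(x + 6) = 0.
  ⇒ x = -6, 0

f''(x) = -54/(x^3 + 9*x^2 + 27*x + 27)
Second-derivative test at each critical point:
  f''(-6) = 2 > 0 → local minimum
  f''(0) = -2 < 0 → local maximum

Critical points: x = -6 (local minimum); x = 0 (local maximum)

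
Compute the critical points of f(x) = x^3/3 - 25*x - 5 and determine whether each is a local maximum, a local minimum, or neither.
f'(x) = x^2 - 25

Solve f'(x) = 0:
  Factor: x^2 - 25 = (x - 5)*(x + 5) = 0.
  ⇒ x = -5, 5

f''(x) = 2*x
Second-derivative test at each critical point:
  f''(-5) = -10 < 0 → local maximum
  f''(5) = 10 > 0 → local minimum

Critical points: x = -5 (local maximum); x = 5 (local minimum)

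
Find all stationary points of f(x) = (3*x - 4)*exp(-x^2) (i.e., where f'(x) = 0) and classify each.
f'(x) = (-2*x*(3*x - 4) + 3)*exp(-x^2)

Solve f'(x) = 0:
  f'(x) = (-6*x^2 + 8*x + 3)·exp(-x^2) and exp(-x^2) > 0 for every x, so f'(x) = 0 ⇔ -6*x^2 + 8*x + 3 = 0.
  6*x^2 - 8*x - 3 = 0 has no rational roots; quadratic formula: x = (8 ± √136)/12.
  ⇒ x = 2/3 - sqrt(34)/6 ≈ -0.3052, 2/3 + sqrt(34)/6 ≈ 1.6385

f''(x) = 2*(2*x^2*(3*x - 4) - 9*x + 4)*exp(-x^2)
Second-derivative test at each critical point:
  f''(-0.3052) = 10.6250 > 0 → local minimum
  f''(1.6385) = -0.7959 < 0 → local maximum

Critical points: x = 2/3 - sqrt(34)/6 ≈ -0.3052 (local minimum); x = 2/3 + sqrt(34)/6 ≈ 1.6385 (local maximum)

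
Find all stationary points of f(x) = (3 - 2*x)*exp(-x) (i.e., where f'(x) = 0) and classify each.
f'(x) = (2*x - 5)*exp(-x)

Solve f'(x) = 0:
  f'(x) = (2*x - 5)·exp(-x) and exp(-x) > 0 for every x, so f'(x) = 0 ⇔ 2*x - 5 = 0.
  2*x - 5 = 0.
  ⇒ x = 5/2

f''(x) = (7 - 2*x)*exp(-x)
Second-derivative test at each critical point:
  f''(5/2) = 0.1642 > 0 → local minimum

Critical points: x = 5/2 (local minimum)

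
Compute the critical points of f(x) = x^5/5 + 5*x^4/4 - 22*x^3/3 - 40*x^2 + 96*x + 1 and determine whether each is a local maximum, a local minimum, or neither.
f'(x) = x^4 + 5*x^3 - 22*x^2 - 80*x + 96

Solve f'(x) = 0:
  Factor: x^4 + 5*x^3 - 22*x^2 - 80*x + 96 = (x - 4)*(x - 1)*(x + 4)*(x + 6) = 0.
  ⇒ x = -6, -4, 1, 4

f''(x) = 4*x^3 + 15*x^2 - 44*x - 80
Second-derivative test at each critical point:
  f''(-6) = -140 < 0 → local maximum
  f''(-4) = 80 > 0 → local minimum
  f''(1) = -105 < 0 → local maximum
  f''(4) = 240 > 0 → local minimum

Critical points: x = -6 (local maximum); x = -4 (local minimum); x = 1 (local maximum); x = 4 (local minimum)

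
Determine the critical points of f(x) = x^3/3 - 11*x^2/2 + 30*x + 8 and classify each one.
f'(x) = x^2 - 11*x + 30

Solve f'(x) = 0:
  Factor: x^2 - 11*x + 30 = (x - 6)*(x - 5) = 0.
  ⇒ x = 5, 6

f''(x) = 2*x - 11
Second-derivative test at each critical point:
  f''(5) = -1 < 0 → local maximum
  f''(6) = 1 > 0 → local minimum

Critical points: x = 5 (local maximum); x = 6 (local minimum)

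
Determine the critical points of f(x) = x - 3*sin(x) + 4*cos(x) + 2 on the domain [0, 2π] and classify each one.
f'(x) = -4*sin(x) - 3*cos(x) + 1

Solve f'(x) = 0 on [0, 2π]:
  f'(x) = 0 ⇔ -4*sin(x) - 3*cos(x) = -1. Write the left side as R·cos(x + φ) with R = √((-3)² + 4²) = 5, cos φ = -3/5, sin φ = 4/5; then cos(x + φ) = -1/5. Solve for x and keep the solutions lying in [0, 2π].
  ⇒ x = atan((4 + 6*sqrt(6))/(3 - 8*sqrt(6))) + pi ≈ 2.2967, atan((4 - 6*sqrt(6))/(3 + 8*sqrt(6))) + 2*pi ≈ 5.8410

f''(x) = 3*sin(x) - 4*cos(x)
Second-derivative test at each critical point:
  f''(2.2967) = 4.8990 > 0 → local minimum
  f''(5.8410) = -4.8990 < 0 → local maximum

Critical points: x = atan((4 + 6*sqrt(6))/(3 - 8*sqrt(6))) + pi ≈ 2.2967 (local minimum); x = atan((4 - 6*sqrt(6))/(3 + 8*sqrt(6))) + 2*pi ≈ 5.8410 (local maximum)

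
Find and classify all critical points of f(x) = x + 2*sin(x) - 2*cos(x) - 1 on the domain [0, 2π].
f'(x) = 2*sqrt(2)*sin(x + pi/4) + 1

Solve f'(x) = 0 on [0, 2π]:
  f'(x) = 0 ⇔ 2*sin(x) + 2*cos(x) = -1. Write the left side as R·cos(x + φ) with R = √(2² + (-2)²) = 2*sqrt(2), cos φ = sqrt(2)/2, sin φ = -sqrt(2)/2; then cos(x + φ) = -sqrt(2)/4. Solve for x and keep the solutions lying in [0, 2π].
  ⇒ x = atan((-1 + sqrt(7))/(-sqrt(7) - 1)) + pi ≈ 2.7176, atan((-sqrt(7) - 1)/(-1 + sqrt(7))) + 2*pi ≈ 5.1364

f''(x) = 2*sqrt(2)*cos(x + pi/4)
Second-derivative test at each critical point:
  f''(2.7176) = -2.6458 < 0 → local maximum
  f''(5.1364) = 2.6458 > 0 → local minimum

Critical points: x = atan((-1 + sqrt(7))/(-sqrt(7) - 1)) + pi ≈ 2.7176 (local maximum); x = atan((-sqrt(7) - 1)/(-1 + sqrt(7))) + 2*pi ≈ 5.1364 (local minimum)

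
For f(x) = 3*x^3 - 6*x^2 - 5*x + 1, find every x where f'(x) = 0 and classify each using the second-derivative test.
f'(x) = 9*x^2 - 12*x - 5

Solve f'(x) = 0:
  Factor: 9*x^2 - 12*x - 5 = (3*x - 5)*(3*x + 1) = 0.
  ⇒ x = -1/3, 5/3

f''(x) = 18*x - 12
Second-derivative test at each critical point:
  f''(-1/3) = -18 < 0 → local maximum
  f''(5/3) = 18 > 0 → local minimum

Critical points: x = -1/3 (local maximum); x = 5/3 (local minimum)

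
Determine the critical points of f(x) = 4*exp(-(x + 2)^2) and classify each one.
f'(x) = 8*(-x - 2)*exp(-(x + 2)^2)

Solve f'(x) = 0:
  f'(x) = (-8*x - 16)·exp(-(x + 2)^2) and exp(-(x + 2)^2) > 0 for every x, so f'(x) = 0 ⇔ -8*x - 16 = 0.
  Factor: -8*x - 16 = -8*(x + 2) = 0.
  ⇒ x = -2

f''(x) = 8*(2*(x + 2)^2 - 1)*exp(-(x + 2)^2)
Second-derivative test at each critical point:
  f''(-2) = -8 < 0 → local maximum

Critical points: x = -2 (local maximum)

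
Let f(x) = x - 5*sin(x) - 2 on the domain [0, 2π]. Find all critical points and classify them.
f'(x) = 1 - 5*cos(x)

Solve f'(x) = 0 on [0, 2π]:
  f'(x) = 0 ⇔ cos(x) = 1/5, i.e. x = ±arccos(1/5) + 2nπ; keep the solutions lying in [0, 2π].
  ⇒ x = acos(1/5) ≈ 1.3694, -acos(1/5) + 2*pi ≈ 4.9137

f''(x) = 5*sin(x)
Second-derivative test at each critical point:
  f''(1.3694) = 4.8990 > 0 → local minimum
  f''(4.9137) = -4.8990 < 0 → local maximum

Critical points: x = acos(1/5) ≈ 1.3694 (local minimum); x = -acos(1/5) + 2*pi ≈ 4.9137 (local maximum)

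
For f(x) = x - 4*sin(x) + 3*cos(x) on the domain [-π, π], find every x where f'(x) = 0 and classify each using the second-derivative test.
f'(x) = -3*sin(x) - 4*cos(x) + 1

Solve f'(x) = 0 on [-π, π]:
  f'(x) = 0 ⇔ -3*sin(x) - 4*cos(x) = -1. Write the left side as R·cos(x + φ) with R = √((-4)² + 3²) = 5, cos φ = -4/5, sin φ = 3/5; then cos(x + φ) = -1/5. Solve for x and keep the solutions lying in [-π, π].
  ⇒ x = atan((3 - 8*sqrt(6))/(4 + 6*sqrt(6))) ≈ -0.7259, atan((3 + 8*sqrt(6))/(4 - 6*sqrt(6))) + pi ≈ 2.0129

f''(x) = 4*sin(x) - 3*cos(x)
Second-derivative test at each critical point:
  f''(-0.7259) = -4.8990 < 0 → local maximum
  f''(2.0129) = 4.8990 > 0 → local minimum

Critical points: x = atan((3 - 8*sqrt(6))/(4 + 6*sqrt(6))) ≈ -0.7259 (local maximum); x = atan((3 + 8*sqrt(6))/(4 - 6*sqrt(6))) + pi ≈ 2.0129 (local minimum)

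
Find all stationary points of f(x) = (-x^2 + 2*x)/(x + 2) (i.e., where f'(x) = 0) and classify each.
f'(x) = (-x^2 - 4*x + 4)/(x^2 + 4*x + 4)

Solve f'(x) = 0:
  f'(x) = -(x^2 + 4*x - 4)/(x + 2)^2; the denominator is positive wherever f is defined, so f'(x) = 0 ⇔ -x^2 - 4*x + 4 = 0.
  x^2 + 4*x - 4 = 0 has no rational roots; quadratic formula: x = (-4 ± √32)/2.
  ⇒ x = -2*sqrt(2) - 2 ≈ -4.8284, -2 + 2*sqrt(2) ≈ 0.8284

f''(x) = -16/(x^3 + 6*x^2 + 12*x + 8)
Second-derivative test at each critical point:
  f''(-4.8284) = 0.7071 > 0 → local minimum
  f''(0.8284) = -0.7071 < 0 → local maximum

Critical points: x = -2*sqrt(2) - 2 ≈ -4.8284 (local minimum); x = -2 + 2*sqrt(2) ≈ 0.8284 (local maximum)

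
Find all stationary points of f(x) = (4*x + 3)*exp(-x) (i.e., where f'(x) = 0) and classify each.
f'(x) = (1 - 4*x)*exp(-x)

Solve f'(x) = 0:
  f'(x) = (1 - 4*x)·exp(-x) and exp(-x) > 0 for every x, so f'(x) = 0 ⇔ 1 - 4*x = 0.
  1 - 4*x = 0.
  ⇒ x = 1/4

f''(x) = (4*x - 5)*exp(-x)
Second-derivative test at each critical point:
  f''(1/4) = -3.1152 < 0 → local maximum

Critical points: x = 1/4 (local maximum)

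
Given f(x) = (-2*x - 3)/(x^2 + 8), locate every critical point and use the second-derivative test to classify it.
f'(x) = 2*(x^2 + 3*x - 8)/(x^4 + 16*x^2 + 64)

Solve f'(x) = 0:
  f'(x) = 2*(x^2 + 3*x - 8)/(x^2 + 8)^2; the denominator is positive wherever f is defined, so f'(x) = 0 ⇔ 2*x^2 + 6*x - 16 = 0.
  Factor: 2*x^2 + 6*x - 16 = 2*(x^2 + 3*x - 8); x^2 + 3*x - 8 = 0 has no rational roots; quadratic formula: x = (-3 ± √41)/2.
  ⇒ x = -sqrt(41)/2 - 3/2 ≈ -4.7016, -3/2 + sqrt(41)/2 ≈ 1.7016

f''(x) = 2*(-4*x^2*(2*x + 3) + 3*(2*x + 1)*(x^2 + 8))/(x^2 + 8)^3
Second-derivative test at each critical point:
  f''(-4.7016) = -0.0141 < 0 → local maximum
  f''(1.7016) = 0.1079 > 0 → local minimum

Critical points: x = -sqrt(41)/2 - 3/2 ≈ -4.7016 (local maximum); x = -3/2 + sqrt(41)/2 ≈ 1.7016 (local minimum)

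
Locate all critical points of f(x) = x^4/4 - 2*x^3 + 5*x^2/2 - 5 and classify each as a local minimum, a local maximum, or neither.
f'(x) = x*(x^2 - 6*x + 5)

Solve f'(x) = 0:
  Factor: x^3 - 6*x^2 + 5*x = x*(x - 5)*(x - 1) = 0.
  ⇒ x = 0, 1, 5

f''(x) = 3*x^2 - 12*x + 5
Second-derivative test at each critical point:
  f''(0) = 5 > 0 → local minimum
  f''(1) = -4 < 0 → local maximum
  f''(5) = 20 > 0 → local minimum

Critical points: x = 0 (local minimum); x = 1 (local maximum); x = 5 (local minimum)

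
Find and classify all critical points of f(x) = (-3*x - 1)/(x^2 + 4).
f'(x) = (3*x^2 + 2*x - 12)/(x^4 + 8*x^2 + 16)

Solve f'(x) = 0:
  f'(x) = (3*x^2 + 2*x - 12)/(x^2 + 4)^2; the denominator is positive wherever f is defined, so f'(x) = 0 ⇔ 3*x^2 + 2*x - 12 = 0.
  3*x^2 + 2*x - 12 = 0 has no rational roots; quadratic formula: x = (-2 ± √148)/6.
  ⇒ x = -sqrt(37)/3 - 1/3 ≈ -2.3609, -1/3 + sqrt(37)/3 ≈ 1.6943

f''(x) = 2*(-4*x^2*(3*x + 1) + (9*x + 1)*(x^2 + 4))/(x^2 + 4)^3
Second-derivative test at each critical point:
  f''(-2.3609) = -0.1327 < 0 → local maximum
  f''(1.6943) = 0.2577 > 0 → local minimum

Critical points: x = -sqrt(37)/3 - 1/3 ≈ -2.3609 (local maximum); x = -1/3 + sqrt(37)/3 ≈ 1.6943 (local minimum)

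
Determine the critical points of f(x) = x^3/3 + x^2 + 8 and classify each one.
f'(x) = x*(x + 2)

Solve f'(x) = 0:
  Factor: x^2 + 2*x = x*(x + 2) = 0.
  ⇒ x = -2, 0

f''(x) = 2*x + 2
Second-derivative test at each critical point:
  f''(-2) = -2 < 0 → local maximum
  f''(0) = 2 > 0 → local minimum

Critical points: x = -2 (local maximum); x = 0 (local minimum)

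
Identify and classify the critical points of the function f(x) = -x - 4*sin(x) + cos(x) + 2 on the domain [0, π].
f'(x) = -sin(x) - 4*cos(x) - 1

Solve f'(x) = 0 on [0, π]:
  f'(x) = 0 ⇔ -sin(x) - 4*cos(x) = 1. Write the left side as R·cos(x + φ) with R = √((-4)² + 1²) = sqrt(17), cos φ = -4*sqrt(17)/17, sin φ = sqrt(17)/17; then cos(x + φ) = sqrt(17)/17. Solve for x and keep the solutions lying in [0, π].
  ⇒ x = pi - atan(15/8) ≈ 2.0608

f''(x) = 4*sin(x) - cos(x)
Second-derivative test at each critical point:
  f''(2.0608) = 4 > 0 → local minimum

Critical points: x = pi - atan(15/8) ≈ 2.0608 (local minimum)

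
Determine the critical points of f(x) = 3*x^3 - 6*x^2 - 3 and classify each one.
f'(x) = 3*x*(3*x - 4)

Solve f'(x) = 0:
  Factor: 9*x^2 - 12*x = 3*x*(3*x - 4) = 0.
  ⇒ x = 0, 4/3

f''(x) = 18*x - 12
Second-derivative test at each critical point:
  f''(0) = -12 < 0 → local maximum
  f''(4/3) = 12 > 0 → local minimum

Critical points: x = 0 (local maximum); x = 4/3 (local minimum)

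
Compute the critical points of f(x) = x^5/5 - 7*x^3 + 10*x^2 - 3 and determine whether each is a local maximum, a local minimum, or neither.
f'(x) = x*(x^3 - 21*x + 20)

Solve f'(x) = 0:
  Factor: x^4 - 21*x^2 + 20*x = x*(x - 4)*(x - 1)*(x + 5) = 0.
  ⇒ x = -5, 0, 1, 4

f''(x) = 4*x^3 - 42*x + 20
Second-derivative test at each critical point:
  f''(-5) = -270 < 0 → local maximum
  f''(0) = 20 > 0 → local minimum
  f''(1) = -18 < 0 → local maximum
  f''(4) = 108 > 0 → local minimum

Critical points: x = -5 (local maximum); x = 0 (local minimum); x = 1 (local maximum); x = 4 (local minimum)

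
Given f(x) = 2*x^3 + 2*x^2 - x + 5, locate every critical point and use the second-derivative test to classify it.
f'(x) = 6*x^2 + 4*x - 1

Solve f'(x) = 0:
  6*x^2 + 4*x - 1 = 0 has no rational roots; quadratic formula: x = (-4 ± √40)/12.
  ⇒ x = -sqrt(10)/6 - 1/3 ≈ -0.8604, -1/3 + sqrt(10)/6 ≈ 0.1937

f''(x) = 12*x + 4
Second-derivative test at each critical point:
  f''(-0.8604) = -6.3246 < 0 → local maximum
  f''(0.1937) = 6.3246 > 0 → local minimum

Critical points: x = -sqrt(10)/6 - 1/3 ≈ -0.8604 (local maximum); x = -1/3 + sqrt(10)/6 ≈ 0.1937 (local minimum)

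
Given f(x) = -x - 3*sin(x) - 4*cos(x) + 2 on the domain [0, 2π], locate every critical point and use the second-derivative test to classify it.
f'(x) = 4*sin(x) - 3*cos(x) - 1

Solve f'(x) = 0 on [0, 2π]:
  f'(x) = 0 ⇔ 4*sin(x) - 3*cos(x) = 1. Write the left side as R·cos(x + φ) with R = √((-3)² + (-4)²) = 5, cos φ = -3/5, sin φ = -4/5; then cos(x + φ) = 1/5. Solve for x and keep the solutions lying in [0, 2π].
  ⇒ x = atan((4 + 6*sqrt(6))/(-3 + 8*sqrt(6))) ≈ 0.8449, atan((4 - 6*sqrt(6))/(-8*sqrt(6) - 3)) + pi ≈ 3.5837

f''(x) = 3*sin(x) + 4*cos(x)
Second-derivative test at each critical point:
  f''(0.8449) = 4.8990 > 0 → local minimum
  f''(3.5837) = -4.8990 < 0 → local maximum

Critical points: x = atan((4 + 6*sqrt(6))/(-3 + 8*sqrt(6))) ≈ 0.8449 (local minimum); x = atan((4 - 6*sqrt(6))/(-8*sqrt(6) - 3)) + pi ≈ 3.5837 (local maximum)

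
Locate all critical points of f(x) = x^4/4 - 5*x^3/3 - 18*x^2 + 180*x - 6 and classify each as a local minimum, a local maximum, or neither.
f'(x) = x^3 - 5*x^2 - 36*x + 180

Solve f'(x) = 0:
  Factor: x^3 - 5*x^2 - 36*x + 180 = (x - 6)*(x - 5)*(x + 6) = 0.
  ⇒ x = -6, 5, 6

f''(x) = 3*x^2 - 10*x - 36
Second-derivative test at each critical point:
  f''(-6) = 132 > 0 → local minimum
  f''(5) = -11 < 0 → local maximum
  f''(6) = 12 > 0 → local minimum

Critical points: x = -6 (local minimum); x = 5 (local maximum); x = 6 (local minimum)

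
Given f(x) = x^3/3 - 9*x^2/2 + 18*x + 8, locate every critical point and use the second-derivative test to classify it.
f'(x) = x^2 - 9*x + 18

Solve f'(x) = 0:
  Factor: x^2 - 9*x + 18 = (x - 6)*(x - 3) = 0.
  ⇒ x = 3, 6

f''(x) = 2*x - 9
Second-derivative test at each critical point:
  f''(3) = -3 < 0 → local maximum
  f''(6) = 3 > 0 → local minimum

Critical points: x = 3 (local maximum); x = 6 (local minimum)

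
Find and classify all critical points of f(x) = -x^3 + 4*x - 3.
f'(x) = 4 - 3*x^2

Solve f'(x) = 0:
  3*x^2 - 4 = 0 has no rational roots; quadratic formula: x = (0 ± √48)/6.
  ⇒ x = -2*sqrt(3)/3 ≈ -1.1547, 2*sqrt(3)/3 ≈ 1.1547

f''(x) = -6*x
Second-derivative test at each critical point:
  f''(-1.1547) = 6.9282 > 0 → local minimum
  f''(1.1547) = -6.9282 < 0 → local maximum

Critical points: x = -2*sqrt(3)/3 ≈ -1.1547 (local minimum); x = 2*sqrt(3)/3 ≈ 1.1547 (local maximum)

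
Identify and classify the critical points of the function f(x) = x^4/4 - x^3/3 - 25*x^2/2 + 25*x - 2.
f'(x) = x^3 - x^2 - 25*x + 25

Solve f'(x) = 0:
  Factor: x^3 - x^2 - 25*x + 25 = (x - 5)*(x - 1)*(x + 5) = 0.
  ⇒ x = -5, 1, 5

f''(x) = 3*x^2 - 2*x - 25
Second-derivative test at each critical point:
  f''(-5) = 60 > 0 → local minimum
  f''(1) = -24 < 0 → local maximum
  f''(5) = 40 > 0 → local minimum

Critical points: x = -5 (local minimum); x = 1 (local maximum); x = 5 (local minimum)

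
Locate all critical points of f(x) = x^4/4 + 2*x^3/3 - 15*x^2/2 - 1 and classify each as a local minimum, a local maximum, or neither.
f'(x) = x*(x^2 + 2*x - 15)

Solve f'(x) = 0:
  Factor: x^3 + 2*x^2 - 15*x = x*(x - 3)*(x + 5) = 0.
  ⇒ x = -5, 0, 3

f''(x) = 3*x^2 + 4*x - 15
Second-derivative test at each critical point:
  f''(-5) = 40 > 0 → local minimum
  f''(0) = -15 < 0 → local maximum
  f''(3) = 24 > 0 → local minimum

Critical points: x = -5 (local minimum); x = 0 (local maximum); x = 3 (local minimum)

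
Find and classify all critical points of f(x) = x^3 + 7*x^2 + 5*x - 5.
f'(x) = 3*x^2 + 14*x + 5

Solve f'(x) = 0:
  3*x^2 + 14*x + 5 = 0 has no rational roots; quadratic formula: x = (-14 ± √136)/6.
  ⇒ x = -7/3 - sqrt(34)/3 ≈ -4.2770, -7/3 + sqrt(34)/3 ≈ -0.3897

f''(x) = 6*x + 14
Second-derivative test at each critical point:
  f''(-4.2770) = -11.6619 < 0 → local maximum
  f''(-0.3897) = 11.6619 > 0 → local minimum

Critical points: x = -7/3 - sqrt(34)/3 ≈ -4.2770 (local maximum); x = -7/3 + sqrt(34)/3 ≈ -0.3897 (local minimum)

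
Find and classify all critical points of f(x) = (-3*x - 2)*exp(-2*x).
f'(x) = (6*x + 1)*exp(-2*x)

Solve f'(x) = 0:
  f'(x) = (6*x + 1)·exp(-2*x) and exp(-2*x) > 0 for every x, so f'(x) = 0 ⇔ 6*x + 1 = 0.
  6*x + 1 = 0.
  ⇒ x = -1/6

f''(x) = 4*(1 - 3*x)*exp(-2*x)
Second-derivative test at each critical point:
  f''(-1/6) = 8.3737 > 0 → local minimum

Critical points: x = -1/6 (local minimum)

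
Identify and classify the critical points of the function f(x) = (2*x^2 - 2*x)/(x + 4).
f'(x) = 2*(x^2 + 8*x - 4)/(x^2 + 8*x + 16)

Solve f'(x) = 0:
  f'(x) = 2*(x^2 + 8*x - 4)/(x + 4)^2; the denominator is positive wherever f is defined, so f'(x) = 0 ⇔ 2*x^2 + 16*x - 8 = 0.
  Factor: 2*x^2 + 16*x - 8 = 2*(x^2 + 8*x - 4); x^2 + 8*x - 4 = 0 has no rational roots; quadratic formula: x = (-8 ± √80)/2.
  ⇒ x = -2*sqrt(5) - 4 ≈ -8.4721, -4 + 2*sqrt(5) ≈ 0.4721

f''(x) = 80/(x^3 + 12*x^2 + 48*x + 64)
Second-derivative test at each critical point:
  f''(-8.4721) = -0.8944 < 0 → local maximum
  f''(0.4721) = 0.8944 > 0 → local minimum

Critical points: x = -2*sqrt(5) - 4 ≈ -8.4721 (local maximum); x = -4 + 2*sqrt(5) ≈ 0.4721 (local minimum)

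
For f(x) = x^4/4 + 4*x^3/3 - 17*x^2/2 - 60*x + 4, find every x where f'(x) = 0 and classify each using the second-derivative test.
f'(x) = x^3 + 4*x^2 - 17*x - 60

Solve f'(x) = 0:
  Factor: x^3 + 4*x^2 - 17*x - 60 = (x - 4)*(x + 3)*(x + 5) = 0.
  ⇒ x = -5, -3, 4

f''(x) = 3*x^2 + 8*x - 17
Second-derivative test at each critical point:
  f''(-5) = 18 > 0 → local minimum
  f''(-3) = -14 < 0 → local maximum
  f''(4) = 63 > 0 → local minimum

Critical points: x = -5 (local minimum); x = -3 (local maximum); x = 4 (local minimum)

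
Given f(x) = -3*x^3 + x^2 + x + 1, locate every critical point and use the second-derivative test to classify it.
f'(x) = -9*x^2 + 2*x + 1

Solve f'(x) = 0:
  9*x^2 - 2*x - 1 = 0 has no rational roots; quadratic formula: x = (2 ± √40)/18.
  ⇒ x = 1/9 - sqrt(10)/9 ≈ -0.2403, 1/9 + sqrt(10)/9 ≈ 0.4625

f''(x) = 2 - 18*x
Second-derivative test at each critical point:
  f''(-0.2403) = 6.3246 > 0 → local minimum
  f''(0.4625) = -6.3246 < 0 → local maximum

Critical points: x = 1/9 - sqrt(10)/9 ≈ -0.2403 (local minimum); x = 1/9 + sqrt(10)/9 ≈ 0.4625 (local maximum)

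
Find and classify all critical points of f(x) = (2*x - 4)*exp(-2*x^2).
f'(x) = 2*(-4*x*(x - 2) + 1)*exp(-2*x^2)

Solve f'(x) = 0:
  f'(x) = (-8*x^2 + 16*x + 2)·exp(-2*x^2) and exp(-2*x^2) > 0 for every x, so f'(x) = 0 ⇔ -8*x^2 + 16*x + 2 = 0.
  Factor: -8*x^2 + 16*x + 2 = -2*(4*x^2 - 8*x - 1); 4*x^2 - 8*x - 1 = 0 has no rational roots; quadratic formula: x = (8 ± √80)/8.
  ⇒ x = 1 - sqrt(5)/2 ≈ -0.1180, 1 + sqrt(5)/2 ≈ 2.1180

f''(x) = 8*(4*x^2*(x - 2) - 3*x + 2)*exp(-2*x^2)
Second-derivative test at each critical point:
  f''(-0.1180) = 17.3970 > 0 → local minimum
  f''(2.1180) = -0.0023 < 0 → local maximum

Critical points: x = 1 - sqrt(5)/2 ≈ -0.1180 (local minimum); x = 1 + sqrt(5)/2 ≈ 2.1180 (local maximum)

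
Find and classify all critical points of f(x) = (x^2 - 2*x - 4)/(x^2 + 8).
f'(x) = 2*(x^2 + 12*x - 8)/(x^4 + 16*x^2 + 64)

Solve f'(x) = 0:
  f'(x) = 2*(x^2 + 12*x - 8)/(x^2 + 8)^2; the denominator is positive wherever f is defined, so f'(x) = 0 ⇔ 2*x^2 + 24*x - 16 = 0.
  Factor: 2*x^2 + 24*x - 16 = 2*(x^2 + 12*x - 8); x^2 + 12*x - 8 = 0 has no rational roots; quadratic formula: x = (-12 ± √176)/2.
  ⇒ x = -2*sqrt(11) - 6 ≈ -12.6332, -6 + 2*sqrt(11) ≈ 0.6332

f''(x) = 4*(-x^3 - 18*x^2 + 24*x + 48)/(x^6 + 24*x^4 + 192*x^2 + 512)
Second-derivative test at each critical point:
  f''(-12.6332) = -0.0009 < 0 → local maximum
  f''(0.6332) = 0.3759 > 0 → local minimum

Critical points: x = -2*sqrt(11) - 6 ≈ -12.6332 (local maximum); x = -6 + 2*sqrt(11) ≈ 0.6332 (local minimum)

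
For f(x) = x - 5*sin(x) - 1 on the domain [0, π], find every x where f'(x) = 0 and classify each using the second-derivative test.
f'(x) = 1 - 5*cos(x)

Solve f'(x) = 0 on [0, π]:
  f'(x) = 0 ⇔ cos(x) = 1/5, i.e. x = ±arccos(1/5) + 2nπ; keep the solutions lying in [0, π].
  ⇒ x = acos(1/5) ≈ 1.3694

f''(x) = 5*sin(x)
Second-derivative test at each critical point:
  f''(1.3694) = 4.8990 > 0 → local minimum

Critical points: x = acos(1/5) ≈ 1.3694 (local minimum)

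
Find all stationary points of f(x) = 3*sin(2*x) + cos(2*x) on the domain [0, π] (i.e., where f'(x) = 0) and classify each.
f'(x) = -2*sin(2*x) + 6*cos(2*x)

Solve f'(x) = 0 on [0, π]:
  f'(x) = 0 ⇔ 3*cos(2*x) = sin(2*x) ⇔ tan(2*x) = 3, i.e. 2*x = arctan(3) + nπ; keep the solutions lying in [0, π].
  ⇒ x = atan(3)/2 ≈ 0.6245, atan(3)/2 + pi/2 ≈ 2.1953

f''(x) = -12*sin(2*x) - 4*cos(2*x)
Second-derivative test at each critical point:
  f''(0.6245) = -12.6491 < 0 → local maximum
  f''(2.1953) = 12.6491 > 0 → local minimum

Critical points: x = atan(3)/2 ≈ 0.6245 (local maximum); x = atan(3)/2 + pi/2 ≈ 2.1953 (local minimum)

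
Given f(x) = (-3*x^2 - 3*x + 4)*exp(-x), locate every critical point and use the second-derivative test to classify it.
f'(x) = (3*x^2 - 3*x - 7)*exp(-x)

Solve f'(x) = 0:
  f'(x) = (3*x^2 - 3*x - 7)·exp(-x) and exp(-x) > 0 for every x, so f'(x) = 0 ⇔ 3*x^2 - 3*x - 7 = 0.
  3*x^2 - 3*x - 7 = 0 has no rational roots; quadratic formula: x = (3 ± √93)/6.
  ⇒ x = 1/2 - sqrt(93)/6 ≈ -1.1073, 1/2 + sqrt(93)/6 ≈ 2.1073

f''(x) = (-3*x^2 + 9*x + 4)*exp(-x)
Second-derivative test at each critical point:
  f''(-1.1073) = -29.1827 < 0 → local maximum
  f''(2.1073) = 1.1724 > 0 → local minimum

Critical points: x = 1/2 - sqrt(93)/6 ≈ -1.1073 (local maximum); x = 1/2 + sqrt(93)/6 ≈ 2.1073 (local minimum)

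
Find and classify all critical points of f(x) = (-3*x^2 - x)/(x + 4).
f'(x) = (-3*x^2 - 24*x - 4)/(x^2 + 8*x + 16)

Solve f'(x) = 0:
  f'(x) = -(3*x^2 + 24*x + 4)/(x + 4)^2; the denominator is positive wherever f is defined, so f'(x) = 0 ⇔ -3*x^2 - 24*x - 4 = 0.
  3*x^2 + 24*x + 4 = 0 has no rational roots; quadratic formula: x = (-24 ± √528)/6.
  ⇒ x = -4 - 2*sqrt(33)/3 ≈ -7.8297, -4 + 2*sqrt(33)/3 ≈ -0.1703

f''(x) = -88/(x^3 + 12*x^2 + 48*x + 64)
Second-derivative test at each critical point:
  f''(-7.8297) = 1.5667 > 0 → local minimum
  f''(-0.1703) = -1.5667 < 0 → local maximum

Critical points: x = -4 - 2*sqrt(33)/3 ≈ -7.8297 (local minimum); x = -4 + 2*sqrt(33)/3 ≈ -0.1703 (local maximum)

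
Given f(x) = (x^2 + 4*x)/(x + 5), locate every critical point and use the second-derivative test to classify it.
f'(x) = (x^2 + 10*x + 20)/(x^2 + 10*x + 25)

Solve f'(x) = 0:
  f'(x) = (x^2 + 10*x + 20)/(x + 5)^2; the denominator is positive wherever f is defined, so f'(x) = 0 ⇔ x^2 + 10*x + 20 = 0.
  x^2 + 10*x + 20 = 0 has no rational roots; quadratic formula: x = (-10 ± √20)/2.
  ⇒ x = -5 - sqrt(5) ≈ -7.2361, -5 + sqrt(5) ≈ -2.7639

f''(x) = 10/(x^3 + 15*x^2 + 75*x + 125)
Second-derivative test at each critical point:
  f''(-7.2361) = -0.8944 < 0 → local maximum
  f''(-2.7639) = 0.8944 > 0 → local minimum

Critical points: x = -5 - sqrt(5) ≈ -7.2361 (local maximum); x = -5 + sqrt(5) ≈ -2.7639 (local minimum)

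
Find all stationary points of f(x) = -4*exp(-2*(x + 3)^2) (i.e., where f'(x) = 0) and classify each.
f'(x) = 16*(x + 3)*exp(-2*(x + 3)^2)

Solve f'(x) = 0:
  f'(x) = (16*x + 48)·exp(-2*(x + 3)^2) and exp(-2*(x + 3)^2) > 0 for every x, so f'(x) = 0 ⇔ 16*x + 48 = 0.
  Factor: 16*x + 48 = 16*(x + 3) = 0.
  ⇒ x = -3

f''(x) = 16*(1 - 4*(x + 3)^2)*exp(-2*(x + 3)^2)
Second-derivative test at each critical point:
  f''(-3) = 16 > 0 → local minimum

Critical points: x = -3 (local minimum)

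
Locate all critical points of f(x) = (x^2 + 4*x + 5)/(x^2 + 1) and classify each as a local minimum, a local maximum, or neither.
f'(x) = 4*(-x^2 - 2*x + 1)/(x^4 + 2*x^2 + 1)

Solve f'(x) = 0:
  f'(x) = -4*(x^2 + 2*x - 1)/(x^2 + 1)^2; the denominator is positive wherever f is defined, so f'(x) = 0 ⇔ -4*x^2 - 8*x + 4 = 0.
  Factor: -4*x^2 - 8*x + 4 = -4*(x^2 + 2*x - 1); x^2 + 2*x - 1 = 0 has no rational roots; quadratic formula: x = (-2 ± √8)/2.
  ⇒ x = -sqrt(2) - 1 ≈ -2.4142, -1 + sqrt(2) ≈ 0.4142

f''(x) = 8*(x^3 + 3*x^2 - 3*x - 1)/(x^6 + 3*x^4 + 3*x^2 + 1)
Second-derivative test at each critical point:
  f''(-2.4142) = 0.2426 > 0 → local minimum
  f''(0.4142) = -8.2426 < 0 → local maximum

Critical points: x = -sqrt(2) - 1 ≈ -2.4142 (local minimum); x = -1 + sqrt(2) ≈ 0.4142 (local maximum)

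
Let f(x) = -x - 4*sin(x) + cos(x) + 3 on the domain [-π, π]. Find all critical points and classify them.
f'(x) = -sin(x) - 4*cos(x) - 1

Solve f'(x) = 0 on [-π, π]:
  f'(x) = 0 ⇔ -sin(x) - 4*cos(x) = 1. Write the left side as R·cos(x + φ) with R = √((-4)² + 1²) = sqrt(17), cos φ = -4*sqrt(17)/17, sin φ = sqrt(17)/17; then cos(x + φ) = sqrt(17)/17. Solve for x and keep the solutions lying in [-π, π].
  ⇒ x = -pi/2 ≈ -1.5708, pi - atan(15/8) ≈ 2.0608

f''(x) = 4*sin(x) - cos(x)
Second-derivative test at each critical point:
  f''(-1.5708) = -4 < 0 → local maximum
  f''(2.0608) = 4 > 0 → local minimum

Critical points: x = -pi/2 ≈ -1.5708 (local maximum); x = pi - atan(15/8) ≈ 2.0608 (local minimum)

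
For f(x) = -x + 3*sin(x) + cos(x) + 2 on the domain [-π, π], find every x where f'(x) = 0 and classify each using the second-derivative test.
f'(x) = -sin(x) + 3*cos(x) - 1

Solve f'(x) = 0 on [-π, π]:
  f'(x) = 0 ⇔ -sin(x) + 3*cos(x) = 1. Write the left side as R·cos(x + φ) with R = √(3² + 1²) = sqrt(10), cos φ = 3*sqrt(10)/10, sin φ = sqrt(10)/10; then cos(x + φ) = sqrt(10)/10. Solve for x and keep the solutions lying in [-π, π].
  ⇒ x = -pi/2 ≈ -1.5708, atan(4/3) ≈ 0.9273

f''(x) = -3*sin(x) - cos(x)
Second-derivative test at each critical point:
  f''(-1.5708) = 3 > 0 → local minimum
  f''(0.9273) = -3 < 0 → local maximum

Critical points: x = -pi/2 ≈ -1.5708 (local minimum); x = atan(4/3) ≈ 0.9273 (local maximum)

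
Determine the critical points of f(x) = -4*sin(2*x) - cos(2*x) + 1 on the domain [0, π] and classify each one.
f'(x) = 2*sin(2*x) - 8*cos(2*x)

Solve f'(x) = 0 on [0, π]:
  f'(x) = 0 ⇔ -4*cos(2*x) = -sin(2*x) ⇔ tan(2*x) = 4, i.e. 2*x = arctan(4) + nπ; keep the solutions lying in [0, π].
  ⇒ x = atan(4)/2 ≈ 0.6629, atan(4)/2 + pi/2 ≈ 2.2337

f''(x) = 16*sin(2*x) + 4*cos(2*x)
Second-derivative test at each critical point:
  f''(0.6629) = 16.4924 > 0 → local minimum
  f''(2.2337) = -16.4924 < 0 → local maximum

Critical points: x = atan(4)/2 ≈ 0.6629 (local minimum); x = atan(4)/2 + pi/2 ≈ 2.2337 (local maximum)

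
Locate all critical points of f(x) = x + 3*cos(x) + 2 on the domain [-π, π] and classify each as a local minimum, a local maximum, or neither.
f'(x) = 1 - 3*sin(x)

Solve f'(x) = 0 on [-π, π]:
  f'(x) = 0 ⇔ sin(x) = 1/3, i.e. x = arcsin(1/3) + 2nπ or x = π − arcsin(1/3) + 2nπ; keep the solutions lying in [-π, π].
  ⇒ x = asin(1/3) ≈ 0.3398, pi - asin(1/3) ≈ 2.8018

f''(x) = -3*cos(x)
Second-derivative test at each critical point:
  f''(0.3398) = -2.8284 < 0 → local maximum
  f''(2.8018) = 2.8284 > 0 → local minimum

Critical points: x = asin(1/3) ≈ 0.3398 (local maximum); x = pi - asin(1/3) ≈ 2.8018 (local minimum)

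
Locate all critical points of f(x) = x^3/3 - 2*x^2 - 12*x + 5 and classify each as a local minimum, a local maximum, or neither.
f'(x) = x^2 - 4*x - 12

Solve f'(x) = 0:
  Factor: x^2 - 4*x - 12 = (x - 6)*(x + 2) = 0.
  ⇒ x = -2, 6

f''(x) = 2*x - 4
Second-derivative test at each critical point:
  f''(-2) = -8 < 0 → local maximum
  f''(6) = 8 > 0 → local minimum

Critical points: x = -2 (local maximum); x = 6 (local minimum)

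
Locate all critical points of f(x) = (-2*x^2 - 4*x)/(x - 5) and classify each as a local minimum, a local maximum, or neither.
f'(x) = 2*(-x^2 + 10*x + 10)/(x^2 - 10*x + 25)

Solve f'(x) = 0:
  f'(x) = -2*(x^2 - 10*x - 10)/(x - 5)^2; the denominator is positive wherever f is defined, so f'(x) = 0 ⇔ -2*x^2 + 20*x + 20 = 0.
  Factor: -2*x^2 + 20*x + 20 = -2*(x^2 - 10*x - 10); x^2 - 10*x - 10 = 0 has no rational roots; quadratic formula: x = (10 ± √140)/2.
  ⇒ x = 5 - sqrt(35) ≈ -0.9161, 5 + sqrt(35) ≈ 10.9161

f''(x) = -140/(x^3 - 15*x^2 + 75*x - 125)
Second-derivative test at each critical point:
  f''(-0.9161) = 0.6761 > 0 → local minimum
  f''(10.9161) = -0.6761 < 0 → local maximum

Critical points: x = 5 - sqrt(35) ≈ -0.9161 (local minimum); x = 5 + sqrt(35) ≈ 10.9161 (local maximum)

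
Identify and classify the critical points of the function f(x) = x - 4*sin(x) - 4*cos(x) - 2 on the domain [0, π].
f'(x) = -4*sqrt(2)*cos(x + pi/4) + 1

Solve f'(x) = 0 on [0, π]:
  f'(x) = 0 ⇔ 4*sin(x) - 4*cos(x) = -1. Write the left side as R·cos(x + φ) with R = √((-4)² + (-4)²) = 4*sqrt(2), cos φ = -sqrt(2)/2, sin φ = -sqrt(2)/2; then cos(x + φ) = -sqrt(2)/8. Solve for x and keep the solutions lying in [0, π].
  ⇒ x = atan((-1 + sqrt(31))/(1 + sqrt(31))) ≈ 0.6077

f''(x) = 4*sqrt(2)*sin(x + pi/4)
Second-derivative test at each critical point:
  f''(0.6077) = 5.5678 > 0 → local minimum

Critical points: x = atan((-1 + sqrt(31))/(1 + sqrt(31))) ≈ 0.6077 (local minimum)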